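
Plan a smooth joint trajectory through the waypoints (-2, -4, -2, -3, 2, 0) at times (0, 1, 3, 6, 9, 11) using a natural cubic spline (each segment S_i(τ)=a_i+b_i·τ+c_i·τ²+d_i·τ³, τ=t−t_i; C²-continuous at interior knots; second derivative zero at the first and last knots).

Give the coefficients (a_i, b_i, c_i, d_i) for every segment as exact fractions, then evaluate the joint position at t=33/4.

Δ: Δ0=-2, Δ1=1, Δ2=-1/3, Δ3=5/3, Δ4=-1
row 1: diag=6, rhs=18; c'=1/3, d'=3
row 2: denom=10−2·1/3=28/3; d'=(-8−2·3)/(28/3)=-3/2
row 3: denom=12−3·9/28=309/28; d'=(12−3·-3/2)/(309/28)=154/103
row 4: denom=10−3·28/103=946/103; d'=(-16−3·154/103)/(946/103)=-1055/473
back: M4=-1055/473
back: M3=154/103−28/103·-1055/473=994/473
back: M2=-3/2−9/28·994/473=-1029/473
back: M1=3−1/3·-1029/473=1762/473
M: M0=0, M1=1762/473, M2=-1029/473, M3=994/473, M4=-1055/473, M5=0
seg 0: a=-2, c=M0/2=0, d=(M1−M0)/(6·1)=881/1419, b=Δ0−h0·(2M0+M1)/6=-3719/1419
seg 1: a=-4, c=M1/2=881/473, d=(M2−M1)/(6·2)=-2791/5676, b=Δ1−h1·(2M1+M2)/6=-1076/1419
seg 2: a=-2, c=M2/2=-1029/946, d=(M3−M2)/(6·3)=2023/8514, b=Δ2−h2·(2M2+M3)/6=1123/1419
seg 3: a=-3, c=M3/2=497/473, d=(M4−M3)/(6·3)=-683/2838, b=Δ3−h3·(2M3+M4)/6=1931/2838
seg 4: a=2, c=M4/2=-1055/946, d=(M5−M4)/(6·2)=1055/5676, b=Δ4−h4·(2M4+M5)/6=691/1419
t_q=33/4 → seg 3, τ=9/4; S=-3+1931/2838·τ+497/473·τ²+-683/2838·τ³=67143/60544

  seg 0: a=-2 b=-3719/1419 c=0 d=881/1419
  seg 1: a=-4 b=-1076/1419 c=881/473 d=-2791/5676
  seg 2: a=-2 b=1123/1419 c=-1029/946 d=2023/8514
  seg 3: a=-3 b=1931/2838 c=497/473 d=-683/2838
  seg 4: a=2 b=691/1419 c=-1055/946 d=1055/5676
S(33/4) = 67143/60544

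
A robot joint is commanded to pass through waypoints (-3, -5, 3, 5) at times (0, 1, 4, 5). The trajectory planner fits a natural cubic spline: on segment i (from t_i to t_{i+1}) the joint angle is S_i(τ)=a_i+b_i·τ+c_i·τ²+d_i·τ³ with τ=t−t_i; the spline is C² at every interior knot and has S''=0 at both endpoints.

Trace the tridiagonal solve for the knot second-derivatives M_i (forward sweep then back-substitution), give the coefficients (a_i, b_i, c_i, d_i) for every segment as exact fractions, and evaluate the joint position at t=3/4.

Δ: Δ0=-2, Δ1=8/3, Δ2=2
row 1: diag=8, rhs=28; c'=3/8, d'=7/2
row 2: denom=8−3·3/8=55/8; d'=(-4−3·7/2)/(55/8)=-116/55
back: M2=-116/55
back: M1=7/2−3/8·-116/55=236/55
M: M0=0, M1=236/55, M2=-116/55, M3=0
seg 0: a=-3, c=M0/2=0, d=(M1−M0)/(6·1)=118/165, b=Δ0−h0·(2M0+M1)/6=-448/165
seg 1: a=-5, c=M1/2=118/55, d=(M2−M1)/(6·3)=-16/45, b=Δ1−h1·(2M1+M2)/6=-94/165
seg 2: a=3, c=M2/2=-58/55, d=(M3−M2)/(6·1)=58/165, b=Δ2−h2·(2M2+M3)/6=446/165
t_q=3/4 → seg 0, τ=3/4; S=-3+-448/165·τ+0·τ²+118/165·τ³=-8333/1760

  seg 0: a=-3 b=-448/165 c=0 d=118/165
  seg 1: a=-5 b=-94/165 c=118/55 d=-16/45
  seg 2: a=3 b=446/165 c=-58/55 d=58/165
S(3/4) = -8333/1760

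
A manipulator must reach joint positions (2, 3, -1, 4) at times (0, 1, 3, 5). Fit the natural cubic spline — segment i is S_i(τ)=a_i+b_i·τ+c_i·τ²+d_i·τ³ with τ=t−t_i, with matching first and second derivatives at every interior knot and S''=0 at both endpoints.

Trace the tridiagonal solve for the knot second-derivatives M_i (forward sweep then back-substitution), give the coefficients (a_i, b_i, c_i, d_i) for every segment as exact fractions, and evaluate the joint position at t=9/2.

Δ: Δ0=1, Δ1=-2, Δ2=5/2
row 1: diag=6, rhs=-18; c'=1/3, d'=-3
row 2: denom=8−2·1/3=22/3; d'=(27−2·-3)/(22/3)=9/2
back: M2=9/2
back: M1=-3−1/3·9/2=-9/2
M: M0=0, M1=-9/2, M2=9/2, M3=0
seg 0: a=2, c=M0/2=0, d=(M1−M0)/(6·1)=-3/4, b=Δ0−h0·(2M0+M1)/6=7/4
seg 1: a=3, c=M1/2=-9/4, d=(M2−M1)/(6·2)=3/4, b=Δ1−h1·(2M1+M2)/6=-1/2
seg 2: a=-1, c=M2/2=9/4, d=(M3−M2)/(6·2)=-3/8, b=Δ2−h2·(2M2+M3)/6=-1/2
t_q=9/2 → seg 2, τ=3/2; S=-1+-1/2·τ+9/4·τ²+-3/8·τ³=131/64

  seg 0: a=2 b=7/4 c=0 d=-3/4
  seg 1: a=3 b=-1/2 c=-9/4 d=3/4
  seg 2: a=-1 b=-1/2 c=9/4 d=-3/8
S(9/2) = 131/64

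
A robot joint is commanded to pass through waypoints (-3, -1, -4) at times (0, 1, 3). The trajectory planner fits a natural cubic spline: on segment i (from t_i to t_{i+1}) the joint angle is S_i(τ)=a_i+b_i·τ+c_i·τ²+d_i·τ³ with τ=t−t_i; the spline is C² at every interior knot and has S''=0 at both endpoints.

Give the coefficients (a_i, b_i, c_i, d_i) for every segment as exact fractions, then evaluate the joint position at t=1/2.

  seg 0: a=-3 b=31/12 c=0 d=-7/12
  seg 1: a=-1 b=5/6 c=-7/4 d=7/24
S(1/2) = -57/32

Δ: Δ0=2, Δ1=-3/2
row 1: diag=6, rhs=-21; c'=1/3, d'=-7/2
back: M1=-7/2
M: M0=0, M1=-7/2, M2=0
seg 0: a=-3, c=M0/2=0, d=(M1−M0)/(6·1)=-7/12, b=Δ0−h0·(2M0+M1)/6=31/12
seg 1: a=-1, c=M1/2=-7/4, d=(M2−M1)/(6·2)=7/24, b=Δ1−h1·(2M1+M2)/6=5/6
t_q=1/2 → seg 0, τ=1/2; S=-3+31/12·τ+0·τ²+-7/12·τ³=-57/32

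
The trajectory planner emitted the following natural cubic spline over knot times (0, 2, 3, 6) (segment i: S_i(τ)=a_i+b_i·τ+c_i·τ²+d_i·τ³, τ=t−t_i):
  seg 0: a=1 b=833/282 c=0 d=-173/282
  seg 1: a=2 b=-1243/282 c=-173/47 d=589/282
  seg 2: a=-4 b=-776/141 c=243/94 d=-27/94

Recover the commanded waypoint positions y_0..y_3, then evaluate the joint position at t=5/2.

y_0=1 y_1=2 y_2=-4 y_3=-5
S(5/2) = -649/752

y_0 = S_0(0) = a_0 = 1
y_1 = S_1(0) = a_1 = 2
y_2 = S_2(0) = a_2 = -4
y_3 = S_2(3) = -5
t_q=5/2 is in segment 1 (τ=1/2); S_1(τ)=-649/752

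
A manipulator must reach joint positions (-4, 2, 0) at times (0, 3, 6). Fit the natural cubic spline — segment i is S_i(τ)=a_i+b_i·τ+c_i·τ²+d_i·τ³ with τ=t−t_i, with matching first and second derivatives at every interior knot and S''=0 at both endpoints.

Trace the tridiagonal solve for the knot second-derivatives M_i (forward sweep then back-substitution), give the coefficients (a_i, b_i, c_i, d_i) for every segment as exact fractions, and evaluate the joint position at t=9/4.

Δ: Δ0=2, Δ1=-2/3
row 1: diag=12, rhs=-16; c'=1/4, d'=-4/3
back: M1=-4/3
M: M0=0, M1=-4/3, M2=0
seg 0: a=-4, c=M0/2=0, d=(M1−M0)/(6·3)=-2/27, b=Δ0−h0·(2M0+M1)/6=8/3
seg 1: a=2, c=M1/2=-2/3, d=(M2−M1)/(6·3)=2/27, b=Δ1−h1·(2M1+M2)/6=2/3
t_q=9/4 → seg 0, τ=9/4; S=-4+8/3·τ+0·τ²+-2/27·τ³=37/32

  seg 0: a=-4 b=8/3 c=0 d=-2/27
  seg 1: a=2 b=2/3 c=-2/3 d=2/27
S(9/4) = 37/32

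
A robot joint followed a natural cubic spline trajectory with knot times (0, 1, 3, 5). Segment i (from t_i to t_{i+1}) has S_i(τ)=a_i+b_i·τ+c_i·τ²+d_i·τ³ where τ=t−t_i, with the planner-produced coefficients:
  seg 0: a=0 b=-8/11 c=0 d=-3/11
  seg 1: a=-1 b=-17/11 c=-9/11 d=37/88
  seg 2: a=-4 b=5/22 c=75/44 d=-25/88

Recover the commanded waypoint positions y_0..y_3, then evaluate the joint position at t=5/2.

y_0=0 y_1=-1 y_2=-4 y_3=1
S(5/2) = -2633/704

y_0 = S_0(0) = a_0 = 0
y_1 = S_1(0) = a_1 = -1
y_2 = S_2(0) = a_2 = -4
y_3 = S_2(2) = 1
t_q=5/2 is in segment 1 (τ=3/2); S_1(τ)=-2633/704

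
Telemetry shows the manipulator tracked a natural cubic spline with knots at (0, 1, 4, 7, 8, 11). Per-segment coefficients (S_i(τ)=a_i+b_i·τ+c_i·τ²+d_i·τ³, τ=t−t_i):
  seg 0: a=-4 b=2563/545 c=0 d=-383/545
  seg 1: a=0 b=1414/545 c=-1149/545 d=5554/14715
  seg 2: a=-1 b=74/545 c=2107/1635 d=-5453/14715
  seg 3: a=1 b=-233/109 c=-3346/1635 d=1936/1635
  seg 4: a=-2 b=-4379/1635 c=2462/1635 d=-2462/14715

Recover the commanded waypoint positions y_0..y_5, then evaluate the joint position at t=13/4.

y_0 = S_0(0) = a_0 = -4
y_1 = S_1(0) = a_1 = 0
y_2 = S_2(0) = a_2 = -1
y_3 = S_3(0) = a_3 = 1
y_4 = S_4(0) = a_4 = -2
y_5 = S_4(3) = -1
t_q=13/4 is in segment 1 (τ=9/4); S_1(τ)=-9351/17440

y_0=-4 y_1=0 y_2=-1 y_3=1 y_4=-2 y_5=-1
S(13/4) = -9351/17440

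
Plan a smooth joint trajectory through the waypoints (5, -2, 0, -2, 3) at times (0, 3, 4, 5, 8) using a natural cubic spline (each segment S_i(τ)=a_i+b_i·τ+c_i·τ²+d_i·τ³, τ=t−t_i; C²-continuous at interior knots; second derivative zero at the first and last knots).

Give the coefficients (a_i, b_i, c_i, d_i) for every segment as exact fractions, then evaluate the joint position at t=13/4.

Δ: Δ0=-7/3, Δ1=2, Δ2=-2, Δ3=5/3
row 1: diag=8, rhs=26; c'=1/8, d'=13/4
row 2: denom=4−1·1/8=31/8; d'=(-24−1·13/4)/(31/8)=-218/31
row 3: denom=8−1·8/31=240/31; d'=(22−1·-218/31)/(240/31)=15/4
back: M3=15/4
back: M2=-218/31−8/31·15/4=-8
back: M1=13/4−1/8·-8=17/4
M: M0=0, M1=17/4, M2=-8, M3=15/4, M4=0
seg 0: a=5, c=M0/2=0, d=(M1−M0)/(6·3)=17/72, b=Δ0−h0·(2M0+M1)/6=-107/24
seg 1: a=-2, c=M1/2=17/8, d=(M2−M1)/(6·1)=-49/24, b=Δ1−h1·(2M1+M2)/6=23/12
seg 2: a=0, c=M2/2=-4, d=(M3−M2)/(6·1)=47/24, b=Δ2−h2·(2M2+M3)/6=1/24
seg 3: a=-2, c=M3/2=15/8, d=(M4−M3)/(6·3)=-5/24, b=Δ3−h3·(2M3+M4)/6=-25/12
t_q=13/4 → seg 1, τ=1/4; S=-2+23/12·τ+17/8·τ²+-49/24·τ³=-727/512

  seg 0: a=5 b=-107/24 c=0 d=17/72
  seg 1: a=-2 b=23/12 c=17/8 d=-49/24
  seg 2: a=0 b=1/24 c=-4 d=47/24
  seg 3: a=-2 b=-25/12 c=15/8 d=-5/24
S(13/4) = -727/512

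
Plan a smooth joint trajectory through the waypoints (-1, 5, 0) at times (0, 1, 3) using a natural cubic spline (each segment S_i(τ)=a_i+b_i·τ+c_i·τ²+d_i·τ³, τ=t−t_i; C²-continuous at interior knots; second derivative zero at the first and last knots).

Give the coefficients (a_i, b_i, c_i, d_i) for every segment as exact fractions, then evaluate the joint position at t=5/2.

  seg 0: a=-1 b=89/12 c=0 d=-17/12
  seg 1: a=5 b=19/6 c=-17/4 d=17/24
S(5/2) = 165/64

Δ: Δ0=6, Δ1=-5/2
row 1: diag=6, rhs=-51; c'=1/3, d'=-17/2
back: M1=-17/2
M: M0=0, M1=-17/2, M2=0
seg 0: a=-1, c=M0/2=0, d=(M1−M0)/(6·1)=-17/12, b=Δ0−h0·(2M0+M1)/6=89/12
seg 1: a=5, c=M1/2=-17/4, d=(M2−M1)/(6·2)=17/24, b=Δ1−h1·(2M1+M2)/6=19/6
t_q=5/2 → seg 1, τ=3/2; S=5+19/6·τ+-17/4·τ²+17/24·τ³=165/64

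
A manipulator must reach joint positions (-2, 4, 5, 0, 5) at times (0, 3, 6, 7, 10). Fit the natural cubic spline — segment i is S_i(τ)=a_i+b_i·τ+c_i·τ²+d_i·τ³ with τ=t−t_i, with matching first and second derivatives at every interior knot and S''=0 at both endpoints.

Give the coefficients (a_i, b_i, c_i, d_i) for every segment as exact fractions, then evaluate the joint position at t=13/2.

Δ: Δ0=2, Δ1=1/3, Δ2=-5, Δ3=5/3
row 1: diag=12, rhs=-10; c'=1/4, d'=-5/6
row 2: denom=8−3·1/4=29/4; d'=(-32−3·-5/6)/(29/4)=-118/29
row 3: denom=8−1·4/29=228/29; d'=(40−1·-118/29)/(228/29)=213/38
back: M3=213/38
back: M2=-118/29−4/29·213/38=-92/19
back: M1=-5/6−1/4·-92/19=43/114
M: M0=0, M1=43/114, M2=-92/19, M3=213/38, M4=0
seg 0: a=-2, c=M0/2=0, d=(M1−M0)/(6·3)=43/2052, b=Δ0−h0·(2M0+M1)/6=413/228
seg 1: a=4, c=M1/2=43/228, d=(M2−M1)/(6·3)=-595/2052, b=Δ1−h1·(2M1+M2)/6=271/114
seg 2: a=5, c=M2/2=-46/19, d=(M3−M2)/(6·1)=397/228, b=Δ2−h2·(2M2+M3)/6=-985/228
seg 3: a=0, c=M3/2=213/76, d=(M4−M3)/(6·3)=-71/228, b=Δ3−h3·(2M3+M4)/6=-449/114
t_q=13/2 → seg 2, τ=1/2; S=5+-985/228·τ+-46/19·τ²+397/228·τ³=1491/608

  seg 0: a=-2 b=413/228 c=0 d=43/2052
  seg 1: a=4 b=271/114 c=43/228 d=-595/2052
  seg 2: a=5 b=-985/228 c=-46/19 d=397/228
  seg 3: a=0 b=-449/114 c=213/76 d=-71/228
S(13/2) = 1491/608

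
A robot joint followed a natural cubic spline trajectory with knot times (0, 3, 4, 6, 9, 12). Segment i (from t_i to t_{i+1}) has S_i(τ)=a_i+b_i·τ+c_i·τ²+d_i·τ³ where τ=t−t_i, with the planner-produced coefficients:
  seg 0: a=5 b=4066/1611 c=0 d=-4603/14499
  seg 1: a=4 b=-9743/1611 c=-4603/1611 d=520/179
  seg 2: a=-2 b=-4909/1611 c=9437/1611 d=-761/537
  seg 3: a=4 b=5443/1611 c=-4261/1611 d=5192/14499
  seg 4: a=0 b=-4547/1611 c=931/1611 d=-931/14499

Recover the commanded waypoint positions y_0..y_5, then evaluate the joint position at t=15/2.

y_0=5 y_1=4 y_2=-2 y_3=4 y_4=0 y_5=-5
S(15/2) = 3097/716

y_0 = S_0(0) = a_0 = 5
y_1 = S_1(0) = a_1 = 4
y_2 = S_2(0) = a_2 = -2
y_3 = S_3(0) = a_3 = 4
y_4 = S_4(0) = a_4 = 0
y_5 = S_4(3) = -5
t_q=15/2 is in segment 3 (τ=3/2); S_3(τ)=3097/716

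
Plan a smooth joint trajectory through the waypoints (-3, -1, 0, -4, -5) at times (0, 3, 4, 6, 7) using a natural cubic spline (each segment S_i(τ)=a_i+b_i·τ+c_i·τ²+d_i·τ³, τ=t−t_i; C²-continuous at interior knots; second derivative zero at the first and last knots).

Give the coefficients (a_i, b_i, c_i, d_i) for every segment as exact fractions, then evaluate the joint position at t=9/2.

  seg 0: a=-3 b=112/375 c=0 d=46/1125
  seg 1: a=-1 b=526/375 c=46/125 d=-289/375
  seg 2: a=0 b=-13/75 c=-243/125 d=773/1500
  seg 3: a=-4 b=-662/375 c=287/250 d=-287/750
S(9/2) = -2033/4000

Δ: Δ0=2/3, Δ1=1, Δ2=-2, Δ3=-1
row 1: diag=8, rhs=2; c'=1/8, d'=1/4
row 2: denom=6−1·1/8=47/8; d'=(-18−1·1/4)/(47/8)=-146/47
row 3: denom=6−2·16/47=250/47; d'=(6−2·-146/47)/(250/47)=287/125
back: M3=287/125
back: M2=-146/47−16/47·287/125=-486/125
back: M1=1/4−1/8·-486/125=92/125
M: M0=0, M1=92/125, M2=-486/125, M3=287/125, M4=0
seg 0: a=-3, c=M0/2=0, d=(M1−M0)/(6·3)=46/1125, b=Δ0−h0·(2M0+M1)/6=112/375
seg 1: a=-1, c=M1/2=46/125, d=(M2−M1)/(6·1)=-289/375, b=Δ1−h1·(2M1+M2)/6=526/375
seg 2: a=0, c=M2/2=-243/125, d=(M3−M2)/(6·2)=773/1500, b=Δ2−h2·(2M2+M3)/6=-13/75
seg 3: a=-4, c=M3/2=287/250, d=(M4−M3)/(6·1)=-287/750, b=Δ3−h3·(2M3+M4)/6=-662/375
t_q=9/2 → seg 2, τ=1/2; S=0+-13/75·τ+-243/125·τ²+773/1500·τ³=-2033/4000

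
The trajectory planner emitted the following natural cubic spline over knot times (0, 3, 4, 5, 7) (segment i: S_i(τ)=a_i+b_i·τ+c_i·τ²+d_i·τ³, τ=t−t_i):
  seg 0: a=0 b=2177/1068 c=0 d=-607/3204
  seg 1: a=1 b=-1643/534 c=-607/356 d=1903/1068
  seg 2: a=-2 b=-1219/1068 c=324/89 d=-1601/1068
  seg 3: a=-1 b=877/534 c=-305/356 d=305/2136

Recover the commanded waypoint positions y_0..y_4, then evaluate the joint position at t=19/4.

y_0 = S_0(0) = a_0 = 0
y_1 = S_1(0) = a_1 = 1
y_2 = S_2(0) = a_2 = -2
y_3 = S_3(0) = a_3 = -1
y_4 = S_3(2) = 0
t_q=19/4 is in segment 2 (τ=3/4); S_2(τ)=-32825/22784

y_0=0 y_1=1 y_2=-2 y_3=-1 y_4=0
S(19/4) = -32825/22784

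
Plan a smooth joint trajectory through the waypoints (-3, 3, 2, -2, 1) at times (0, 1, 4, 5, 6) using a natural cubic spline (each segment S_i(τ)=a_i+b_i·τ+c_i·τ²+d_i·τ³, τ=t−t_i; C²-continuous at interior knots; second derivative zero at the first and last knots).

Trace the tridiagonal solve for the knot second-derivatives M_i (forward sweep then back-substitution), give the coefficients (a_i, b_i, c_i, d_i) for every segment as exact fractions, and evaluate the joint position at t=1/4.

  seg 0: a=-3 b=2105/318 c=0 d=-197/318
  seg 1: a=3 b=757/159 c=-197/106 d=17/318
  seg 2: a=2 b=-1573/318 c=-73/53 d=739/318
  seg 3: a=-2 b=-116/159 c=593/106 d=-593/318
S(1/4) = -9191/6784

Δ: Δ0=6, Δ1=-1/3, Δ2=-4, Δ3=3
row 1: diag=8, rhs=-38; c'=3/8, d'=-19/4
row 2: denom=8−3·3/8=55/8; d'=(-22−3·-19/4)/(55/8)=-62/55
row 3: denom=4−1·8/55=212/55; d'=(42−1·-62/55)/(212/55)=593/53
back: M3=593/53
back: M2=-62/55−8/55·593/53=-146/53
back: M1=-19/4−3/8·-146/53=-197/53
M: M0=0, M1=-197/53, M2=-146/53, M3=593/53, M4=0
seg 0: a=-3, c=M0/2=0, d=(M1−M0)/(6·1)=-197/318, b=Δ0−h0·(2M0+M1)/6=2105/318
seg 1: a=3, c=M1/2=-197/106, d=(M2−M1)/(6·3)=17/318, b=Δ1−h1·(2M1+M2)/6=757/159
seg 2: a=2, c=M2/2=-73/53, d=(M3−M2)/(6·1)=739/318, b=Δ2−h2·(2M2+M3)/6=-1573/318
seg 3: a=-2, c=M3/2=593/106, d=(M4−M3)/(6·1)=-593/318, b=Δ3−h3·(2M3+M4)/6=-116/159
t_q=1/4 → seg 0, τ=1/4; S=-3+2105/318·τ+0·τ²+-197/318·τ³=-9191/6784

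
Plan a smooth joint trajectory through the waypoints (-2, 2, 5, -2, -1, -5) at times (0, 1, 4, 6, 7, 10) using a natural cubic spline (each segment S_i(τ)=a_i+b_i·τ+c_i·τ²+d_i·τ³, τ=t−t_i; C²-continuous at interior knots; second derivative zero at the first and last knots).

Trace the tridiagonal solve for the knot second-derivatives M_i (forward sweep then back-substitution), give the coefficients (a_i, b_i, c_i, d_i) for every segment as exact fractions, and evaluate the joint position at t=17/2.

  seg 0: a=-2 b=25547/6162 c=0 d=-899/6162
  seg 1: a=2 b=11425/3081 c=-899/2054 d=-8597/55458
  seg 2: a=5 b=-1471/474 c=-5647/3081 d=2518/3081
  seg 3: a=-2 b=-1289/2054 c=9461/3081 d=-8893/6162
  seg 4: a=-1 b=3649/3081 c=-7757/6162 d=7757/55458
S(17/2) = -26025/16432

Δ: Δ0=4, Δ1=1, Δ2=-7/2, Δ3=1, Δ4=-4/3
row 1: diag=8, rhs=-18; c'=3/8, d'=-9/4
row 2: denom=10−3·3/8=71/8; d'=(-27−3·-9/4)/(71/8)=-162/71
row 3: denom=6−2·16/71=394/71; d'=(27−2·-162/71)/(394/71)=2241/394
row 4: denom=8−1·71/394=3081/394; d'=(-14−1·2241/394)/(3081/394)=-7757/3081
back: M4=-7757/3081
back: M3=2241/394−71/394·-7757/3081=18922/3081
back: M2=-162/71−16/71·18922/3081=-11294/3081
back: M1=-9/4−3/8·-11294/3081=-899/1027
M: M0=0, M1=-899/1027, M2=-11294/3081, M3=18922/3081, M4=-7757/3081, M5=0
seg 0: a=-2, c=M0/2=0, d=(M1−M0)/(6·1)=-899/6162, b=Δ0−h0·(2M0+M1)/6=25547/6162
seg 1: a=2, c=M1/2=-899/2054, d=(M2−M1)/(6·3)=-8597/55458, b=Δ1−h1·(2M1+M2)/6=11425/3081
seg 2: a=5, c=M2/2=-5647/3081, d=(M3−M2)/(6·2)=2518/3081, b=Δ2−h2·(2M2+M3)/6=-1471/474
seg 3: a=-2, c=M3/2=9461/3081, d=(M4−M3)/(6·1)=-8893/6162, b=Δ3−h3·(2M3+M4)/6=-1289/2054
seg 4: a=-1, c=M4/2=-7757/6162, d=(M5−M4)/(6·3)=7757/55458, b=Δ4−h4·(2M4+M5)/6=3649/3081
t_q=17/2 → seg 4, τ=3/2; S=-1+3649/3081·τ+-7757/6162·τ²+7757/55458·τ³=-26025/16432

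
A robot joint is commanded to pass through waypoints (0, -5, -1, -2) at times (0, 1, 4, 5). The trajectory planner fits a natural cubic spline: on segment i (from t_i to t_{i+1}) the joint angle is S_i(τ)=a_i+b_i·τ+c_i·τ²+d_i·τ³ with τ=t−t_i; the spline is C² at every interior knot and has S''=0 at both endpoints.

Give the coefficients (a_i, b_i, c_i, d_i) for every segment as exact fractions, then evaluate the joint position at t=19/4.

  seg 0: a=0 b=-998/165 c=0 d=173/165
  seg 1: a=-5 b=-479/165 c=173/55 d=-26/45
  seg 2: a=-1 b=61/165 c=-113/55 d=113/165
S(19/4) = -1119/704

Δ: Δ0=-5, Δ1=4/3, Δ2=-1
row 1: diag=8, rhs=38; c'=3/8, d'=19/4
row 2: denom=8−3·3/8=55/8; d'=(-14−3·19/4)/(55/8)=-226/55
back: M2=-226/55
back: M1=19/4−3/8·-226/55=346/55
M: M0=0, M1=346/55, M2=-226/55, M3=0
seg 0: a=0, c=M0/2=0, d=(M1−M0)/(6·1)=173/165, b=Δ0−h0·(2M0+M1)/6=-998/165
seg 1: a=-5, c=M1/2=173/55, d=(M2−M1)/(6·3)=-26/45, b=Δ1−h1·(2M1+M2)/6=-479/165
seg 2: a=-1, c=M2/2=-113/55, d=(M3−M2)/(6·1)=113/165, b=Δ2−h2·(2M2+M3)/6=61/165
t_q=19/4 → seg 2, τ=3/4; S=-1+61/165·τ+-113/55·τ²+113/165·τ³=-1119/704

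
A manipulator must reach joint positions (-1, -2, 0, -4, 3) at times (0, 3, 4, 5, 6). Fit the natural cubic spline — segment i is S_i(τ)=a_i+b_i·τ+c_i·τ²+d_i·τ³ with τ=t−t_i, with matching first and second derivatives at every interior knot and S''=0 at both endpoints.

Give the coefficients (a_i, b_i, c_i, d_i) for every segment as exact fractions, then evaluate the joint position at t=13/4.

Δ: Δ0=-1/3, Δ1=2, Δ2=-4, Δ3=7
row 1: diag=8, rhs=14; c'=1/8, d'=7/4
row 2: denom=4−1·1/8=31/8; d'=(-36−1·7/4)/(31/8)=-302/31
row 3: denom=4−1·8/31=116/31; d'=(66−1·-302/31)/(116/31)=587/29
back: M3=587/29
back: M2=-302/31−8/31·587/29=-434/29
back: M1=7/4−1/8·-434/29=105/29
M: M0=0, M1=105/29, M2=-434/29, M3=587/29, M4=0
seg 0: a=-1, c=M0/2=0, d=(M1−M0)/(6·3)=35/174, b=Δ0−h0·(2M0+M1)/6=-373/174
seg 1: a=-2, c=M1/2=105/58, d=(M2−M1)/(6·1)=-539/174, b=Δ1−h1·(2M1+M2)/6=286/87
seg 2: a=0, c=M2/2=-217/29, d=(M3−M2)/(6·1)=1021/174, b=Δ2−h2·(2M2+M3)/6=-415/174
seg 3: a=-4, c=M3/2=587/58, d=(M4−M3)/(6·1)=-587/174, b=Δ3−h3·(2M3+M4)/6=22/87
t_q=13/4 → seg 1, τ=1/4; S=-2+286/87·τ+105/58·τ²+-539/174·τ³=-4133/3712

  seg 0: a=-1 b=-373/174 c=0 d=35/174
  seg 1: a=-2 b=286/87 c=105/58 d=-539/174
  seg 2: a=0 b=-415/174 c=-217/29 d=1021/174
  seg 3: a=-4 b=22/87 c=587/58 d=-587/174
S(13/4) = -4133/3712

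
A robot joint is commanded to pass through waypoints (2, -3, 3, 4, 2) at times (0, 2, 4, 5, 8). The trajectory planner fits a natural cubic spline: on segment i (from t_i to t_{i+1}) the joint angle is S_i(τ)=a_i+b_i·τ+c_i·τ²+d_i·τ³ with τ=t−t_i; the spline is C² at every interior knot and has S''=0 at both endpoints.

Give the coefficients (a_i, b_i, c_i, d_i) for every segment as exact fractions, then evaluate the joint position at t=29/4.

Δ: Δ0=-5/2, Δ1=3, Δ2=1, Δ3=-2/3
row 1: diag=8, rhs=33; c'=1/4, d'=33/8
row 2: denom=6−2·1/4=11/2; d'=(-12−2·33/8)/(11/2)=-81/22
row 3: denom=8−1·2/11=86/11; d'=(-10−1·-81/22)/(86/11)=-139/172
back: M3=-139/172
back: M2=-81/22−2/11·-139/172=-152/43
back: M1=33/8−1/4·-152/43=1723/344
M: M0=0, M1=1723/344, M2=-152/43, M3=-139/172, M4=0
seg 0: a=2, c=M0/2=0, d=(M1−M0)/(6·2)=1723/4128, b=Δ0−h0·(2M0+M1)/6=-4303/1032
seg 1: a=-3, c=M1/2=1723/688, d=(M2−M1)/(6·2)=-2939/4128, b=Δ1−h1·(2M1+M2)/6=433/516
seg 2: a=3, c=M2/2=-76/43, d=(M3−M2)/(6·1)=469/1032, b=Δ2−h2·(2M2+M3)/6=2387/1032
seg 3: a=4, c=M3/2=-139/344, d=(M4−M3)/(6·3)=139/3096, b=Δ3−h3·(2M3+M4)/6=73/516
t_q=29/4 → seg 3, τ=9/4; S=4+73/516·τ+-139/344·τ²+139/3096·τ³=61295/22016

  seg 0: a=2 b=-4303/1032 c=0 d=1723/4128
  seg 1: a=-3 b=433/516 c=1723/688 d=-2939/4128
  seg 2: a=3 b=2387/1032 c=-76/43 d=469/1032
  seg 3: a=4 b=73/516 c=-139/344 d=139/3096
S(29/4) = 61295/22016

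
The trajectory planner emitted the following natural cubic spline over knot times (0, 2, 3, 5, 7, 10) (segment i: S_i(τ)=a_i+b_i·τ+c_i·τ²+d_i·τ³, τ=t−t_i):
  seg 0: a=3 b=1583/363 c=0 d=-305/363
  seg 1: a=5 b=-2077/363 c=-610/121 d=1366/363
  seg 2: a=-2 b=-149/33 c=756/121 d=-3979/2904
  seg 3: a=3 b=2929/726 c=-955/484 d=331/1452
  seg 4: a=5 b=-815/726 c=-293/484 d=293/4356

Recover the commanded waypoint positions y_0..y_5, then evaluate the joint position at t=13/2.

y_0=3 y_1=5 y_2=-2 y_3=3 y_4=5 y_5=-2
S(13/2) = 20837/3872

y_0 = S_0(0) = a_0 = 3
y_1 = S_1(0) = a_1 = 5
y_2 = S_2(0) = a_2 = -2
y_3 = S_3(0) = a_3 = 3
y_4 = S_4(0) = a_4 = 5
y_5 = S_4(3) = -2
t_q=13/2 is in segment 3 (τ=3/2); S_3(τ)=20837/3872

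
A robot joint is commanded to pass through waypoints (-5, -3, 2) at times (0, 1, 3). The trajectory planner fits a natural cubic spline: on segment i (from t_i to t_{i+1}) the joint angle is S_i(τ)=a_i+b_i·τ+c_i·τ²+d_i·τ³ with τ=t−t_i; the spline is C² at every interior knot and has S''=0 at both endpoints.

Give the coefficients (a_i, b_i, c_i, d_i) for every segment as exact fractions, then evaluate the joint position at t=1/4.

Δ: Δ0=2, Δ1=5/2
row 1: diag=6, rhs=3; c'=1/3, d'=1/2
back: M1=1/2
M: M0=0, M1=1/2, M2=0
seg 0: a=-5, c=M0/2=0, d=(M1−M0)/(6·1)=1/12, b=Δ0−h0·(2M0+M1)/6=23/12
seg 1: a=-3, c=M1/2=1/4, d=(M2−M1)/(6·2)=-1/24, b=Δ1−h1·(2M1+M2)/6=13/6
t_q=1/4 → seg 0, τ=1/4; S=-5+23/12·τ+0·τ²+1/12·τ³=-1157/256

  seg 0: a=-5 b=23/12 c=0 d=1/12
  seg 1: a=-3 b=13/6 c=1/4 d=-1/24
S(1/4) = -1157/256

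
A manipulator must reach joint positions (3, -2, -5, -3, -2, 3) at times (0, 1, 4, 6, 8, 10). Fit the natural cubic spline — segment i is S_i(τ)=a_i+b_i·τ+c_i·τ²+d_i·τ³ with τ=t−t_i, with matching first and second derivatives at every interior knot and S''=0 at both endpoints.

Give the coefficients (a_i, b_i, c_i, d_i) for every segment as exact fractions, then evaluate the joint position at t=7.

  seg 0: a=3 b=-5471/1001 c=0 d=466/1001
  seg 1: a=-2 b=-4073/1001 c=1398/1001 d=-34/273
  seg 2: a=-5 b=73/77 c=276/1001 d=-125/1001
  seg 3: a=-3 b=79/143 c=-474/1001 d=1791/8008
  seg 4: a=-2 b=2687/2002 c=3477/4004 d=-1159/8008
S(7) = -21601/8008

Δ: Δ0=-5, Δ1=-1, Δ2=1, Δ3=1/2, Δ4=5/2
row 1: diag=8, rhs=24; c'=3/8, d'=3
row 2: denom=10−3·3/8=71/8; d'=(12−3·3)/(71/8)=24/71
row 3: denom=8−2·16/71=536/71; d'=(-3−2·24/71)/(536/71)=-261/536
row 4: denom=8−2·71/268=1001/134; d'=(12−2·-261/536)/(1001/134)=3477/2002
back: M4=3477/2002
back: M3=-261/536−71/268·3477/2002=-948/1001
back: M2=24/71−16/71·-948/1001=552/1001
back: M1=3−3/8·552/1001=2796/1001
M: M0=0, M1=2796/1001, M2=552/1001, M3=-948/1001, M4=3477/2002, M5=0
seg 0: a=3, c=M0/2=0, d=(M1−M0)/(6·1)=466/1001, b=Δ0−h0·(2M0+M1)/6=-5471/1001
seg 1: a=-2, c=M1/2=1398/1001, d=(M2−M1)/(6·3)=-34/273, b=Δ1−h1·(2M1+M2)/6=-4073/1001
seg 2: a=-5, c=M2/2=276/1001, d=(M3−M2)/(6·2)=-125/1001, b=Δ2−h2·(2M2+M3)/6=73/77
seg 3: a=-3, c=M3/2=-474/1001, d=(M4−M3)/(6·2)=1791/8008, b=Δ3−h3·(2M3+M4)/6=79/143
seg 4: a=-2, c=M4/2=3477/4004, d=(M5−M4)/(6·2)=-1159/8008, b=Δ4−h4·(2M4+M5)/6=2687/2002
t_q=7 → seg 3, τ=1; S=-3+79/143·τ+-474/1001·τ²+1791/8008·τ³=-21601/8008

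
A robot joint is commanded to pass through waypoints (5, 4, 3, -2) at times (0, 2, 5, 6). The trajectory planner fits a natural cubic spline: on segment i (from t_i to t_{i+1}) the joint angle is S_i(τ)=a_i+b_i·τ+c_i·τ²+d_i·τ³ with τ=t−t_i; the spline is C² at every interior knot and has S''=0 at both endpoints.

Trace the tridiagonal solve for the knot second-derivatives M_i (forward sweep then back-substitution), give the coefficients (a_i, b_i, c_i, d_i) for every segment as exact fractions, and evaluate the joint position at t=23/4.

  seg 0: a=5 b=-397/426 c=0 d=23/213
  seg 1: a=4 b=155/426 c=46/71 d=-125/426
  seg 2: a=3 b=-782/213 c=-283/142 d=283/426
S(23/4) = -5401/9088

Δ: Δ0=-1/2, Δ1=-1/3, Δ2=-5
row 1: diag=10, rhs=1; c'=3/10, d'=1/10
row 2: denom=8−3·3/10=71/10; d'=(-28−3·1/10)/(71/10)=-283/71
back: M2=-283/71
back: M1=1/10−3/10·-283/71=92/71
M: M0=0, M1=92/71, M2=-283/71, M3=0
seg 0: a=5, c=M0/2=0, d=(M1−M0)/(6·2)=23/213, b=Δ0−h0·(2M0+M1)/6=-397/426
seg 1: a=4, c=M1/2=46/71, d=(M2−M1)/(6·3)=-125/426, b=Δ1−h1·(2M1+M2)/6=155/426
seg 2: a=3, c=M2/2=-283/142, d=(M3−M2)/(6·1)=283/426, b=Δ2−h2·(2M2+M3)/6=-782/213
t_q=23/4 → seg 2, τ=3/4; S=3+-782/213·τ+-283/142·τ²+283/426·τ³=-5401/9088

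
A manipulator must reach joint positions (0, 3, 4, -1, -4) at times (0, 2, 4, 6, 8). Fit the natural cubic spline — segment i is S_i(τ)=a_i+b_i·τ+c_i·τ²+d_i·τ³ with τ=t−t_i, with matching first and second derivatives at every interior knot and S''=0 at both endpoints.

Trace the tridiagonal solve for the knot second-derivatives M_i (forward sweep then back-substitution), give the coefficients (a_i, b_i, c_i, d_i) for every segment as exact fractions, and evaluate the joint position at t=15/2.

Δ: Δ0=3/2, Δ1=1/2, Δ2=-5/2, Δ3=-3/2
row 1: diag=8, rhs=-6; c'=1/4, d'=-3/4
row 2: denom=8−2·1/4=15/2; d'=(-18−2·-3/4)/(15/2)=-11/5
row 3: denom=8−2·4/15=112/15; d'=(6−2·-11/5)/(112/15)=39/28
back: M3=39/28
back: M2=-11/5−4/15·39/28=-18/7
back: M1=-3/4−1/4·-18/7=-3/28
M: M0=0, M1=-3/28, M2=-18/7, M3=39/28, M4=0
seg 0: a=0, c=M0/2=0, d=(M1−M0)/(6·2)=-1/112, b=Δ0−h0·(2M0+M1)/6=43/28
seg 1: a=3, c=M1/2=-3/56, d=(M2−M1)/(6·2)=-23/112, b=Δ1−h1·(2M1+M2)/6=10/7
seg 2: a=4, c=M2/2=-9/7, d=(M3−M2)/(6·2)=37/112, b=Δ2−h2·(2M2+M3)/6=-5/4
seg 3: a=-1, c=M3/2=39/56, d=(M4−M3)/(6·2)=-13/112, b=Δ3−h3·(2M3+M4)/6=-17/7
t_q=15/2 → seg 3, τ=3/2; S=-1+-17/7·τ+39/56·τ²+-13/112·τ³=-3107/896

  seg 0: a=0 b=43/28 c=0 d=-1/112
  seg 1: a=3 b=10/7 c=-3/56 d=-23/112
  seg 2: a=4 b=-5/4 c=-9/7 d=37/112
  seg 3: a=-1 b=-17/7 c=39/56 d=-13/112
S(15/2) = -3107/896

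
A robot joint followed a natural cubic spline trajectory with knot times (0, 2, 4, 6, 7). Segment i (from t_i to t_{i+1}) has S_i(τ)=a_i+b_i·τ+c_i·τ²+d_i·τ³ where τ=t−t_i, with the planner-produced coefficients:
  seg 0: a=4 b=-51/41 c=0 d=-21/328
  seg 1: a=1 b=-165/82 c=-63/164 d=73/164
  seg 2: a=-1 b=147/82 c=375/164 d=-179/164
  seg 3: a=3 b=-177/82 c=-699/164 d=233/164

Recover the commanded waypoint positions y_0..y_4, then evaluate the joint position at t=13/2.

y_0 = S_0(0) = a_0 = 4
y_1 = S_1(0) = a_1 = 1
y_2 = S_2(0) = a_2 = -1
y_3 = S_3(0) = a_3 = 3
y_4 = S_3(1) = -2
t_q=13/2 is in segment 3 (τ=1/2); S_3(τ)=1355/1312

y_0=4 y_1=1 y_2=-1 y_3=3 y_4=-2
S(13/2) = 1355/1312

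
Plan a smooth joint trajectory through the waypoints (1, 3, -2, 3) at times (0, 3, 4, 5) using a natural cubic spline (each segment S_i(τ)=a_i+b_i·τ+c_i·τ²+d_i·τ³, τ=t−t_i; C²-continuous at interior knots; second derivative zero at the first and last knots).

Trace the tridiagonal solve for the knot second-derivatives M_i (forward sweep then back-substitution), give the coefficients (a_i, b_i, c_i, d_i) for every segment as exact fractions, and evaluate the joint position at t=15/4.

  seg 0: a=1 b=356/93 c=0 d=-98/279
  seg 1: a=3 b=-526/93 c=-98/31 d=355/93
  seg 2: a=-2 b=-49/93 c=257/31 d=-257/93
S(15/4) = -2797/1984

Δ: Δ0=2/3, Δ1=-5, Δ2=5
row 1: diag=8, rhs=-34; c'=1/8, d'=-17/4
row 2: denom=4−1·1/8=31/8; d'=(60−1·-17/4)/(31/8)=514/31
back: M2=514/31
back: M1=-17/4−1/8·514/31=-196/31
M: M0=0, M1=-196/31, M2=514/31, M3=0
seg 0: a=1, c=M0/2=0, d=(M1−M0)/(6·3)=-98/279, b=Δ0−h0·(2M0+M1)/6=356/93
seg 1: a=3, c=M1/2=-98/31, d=(M2−M1)/(6·1)=355/93, b=Δ1−h1·(2M1+M2)/6=-526/93
seg 2: a=-2, c=M2/2=257/31, d=(M3−M2)/(6·1)=-257/93, b=Δ2−h2·(2M2+M3)/6=-49/93
t_q=15/4 → seg 1, τ=3/4; S=3+-526/93·τ+-98/31·τ²+355/93·τ³=-2797/1984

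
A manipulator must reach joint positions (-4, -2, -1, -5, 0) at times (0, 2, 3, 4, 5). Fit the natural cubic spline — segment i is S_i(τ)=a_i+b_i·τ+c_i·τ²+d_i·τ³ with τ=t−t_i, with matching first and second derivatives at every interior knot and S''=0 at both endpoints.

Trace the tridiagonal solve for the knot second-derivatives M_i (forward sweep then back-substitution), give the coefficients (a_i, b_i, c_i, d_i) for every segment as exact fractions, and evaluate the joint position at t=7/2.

  seg 0: a=-4 b=14/43 c=0 d=29/172
  seg 1: a=-2 b=101/43 c=87/86 d=-203/86
  seg 2: a=-1 b=-233/86 c=-261/43 d=411/86
  seg 3: a=-5 b=-22/43 c=711/86 d=-237/86
S(7/2) = -2253/688

Δ: Δ0=1, Δ1=1, Δ2=-4, Δ3=5
row 1: diag=6, rhs=0; c'=1/6, d'=0
row 2: denom=4−1·1/6=23/6; d'=(-30−1·0)/(23/6)=-180/23
row 3: denom=4−1·6/23=86/23; d'=(54−1·-180/23)/(86/23)=711/43
back: M3=711/43
back: M2=-180/23−6/23·711/43=-522/43
back: M1=0−1/6·-522/43=87/43
M: M0=0, M1=87/43, M2=-522/43, M3=711/43, M4=0
seg 0: a=-4, c=M0/2=0, d=(M1−M0)/(6·2)=29/172, b=Δ0−h0·(2M0+M1)/6=14/43
seg 1: a=-2, c=M1/2=87/86, d=(M2−M1)/(6·1)=-203/86, b=Δ1−h1·(2M1+M2)/6=101/43
seg 2: a=-1, c=M2/2=-261/43, d=(M3−M2)/(6·1)=411/86, b=Δ2−h2·(2M2+M3)/6=-233/86
seg 3: a=-5, c=M3/2=711/86, d=(M4−M3)/(6·1)=-237/86, b=Δ3−h3·(2M3+M4)/6=-22/43
t_q=7/2 → seg 2, τ=1/2; S=-1+-233/86·τ+-261/43·τ²+411/86·τ³=-2253/688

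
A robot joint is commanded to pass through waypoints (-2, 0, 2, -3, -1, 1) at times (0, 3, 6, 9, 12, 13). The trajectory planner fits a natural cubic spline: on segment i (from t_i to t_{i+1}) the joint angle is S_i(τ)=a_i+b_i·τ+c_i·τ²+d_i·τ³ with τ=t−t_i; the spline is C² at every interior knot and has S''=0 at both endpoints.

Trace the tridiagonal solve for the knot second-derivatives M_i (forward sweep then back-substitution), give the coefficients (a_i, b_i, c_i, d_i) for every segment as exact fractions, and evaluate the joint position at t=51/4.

Δ: Δ0=2/3, Δ1=2/3, Δ2=-5/3, Δ3=2/3, Δ4=2
row 1: diag=12, rhs=0; c'=1/4, d'=0
row 2: denom=12−3·1/4=45/4; d'=(-14−3·0)/(45/4)=-56/45
row 3: denom=12−3·4/15=56/5; d'=(14−3·-56/45)/(56/5)=19/12
row 4: denom=8−3·15/56=403/56; d'=(8−3·19/12)/(403/56)=14/31
back: M4=14/31
back: M3=19/12−15/56·14/31=136/93
back: M2=-56/45−4/15·136/93=-152/93
back: M1=0−1/4·-152/93=38/93
M: M0=0, M1=38/93, M2=-152/93, M3=136/93, M4=14/31, M5=0
seg 0: a=-2, c=M0/2=0, d=(M1−M0)/(6·3)=19/837, b=Δ0−h0·(2M0+M1)/6=43/93
seg 1: a=0, c=M1/2=19/93, d=(M2−M1)/(6·3)=-95/837, b=Δ1−h1·(2M1+M2)/6=100/93
seg 2: a=2, c=M2/2=-76/93, d=(M3−M2)/(6·3)=16/93, b=Δ2−h2·(2M2+M3)/6=-71/93
seg 3: a=-3, c=M3/2=68/93, d=(M4−M3)/(6·3)=-47/837, b=Δ3−h3·(2M3+M4)/6=-95/93
seg 4: a=-1, c=M4/2=7/31, d=(M5−M4)/(6·1)=-7/93, b=Δ4−h4·(2M4+M5)/6=172/93
t_q=51/4 → seg 4, τ=3/4; S=-1+172/93·τ+7/31·τ²+-7/93·τ³=957/1984

  seg 0: a=-2 b=43/93 c=0 d=19/837
  seg 1: a=0 b=100/93 c=19/93 d=-95/837
  seg 2: a=2 b=-71/93 c=-76/93 d=16/93
  seg 3: a=-3 b=-95/93 c=68/93 d=-47/837
  seg 4: a=-1 b=172/93 c=7/31 d=-7/93
S(51/4) = 957/1984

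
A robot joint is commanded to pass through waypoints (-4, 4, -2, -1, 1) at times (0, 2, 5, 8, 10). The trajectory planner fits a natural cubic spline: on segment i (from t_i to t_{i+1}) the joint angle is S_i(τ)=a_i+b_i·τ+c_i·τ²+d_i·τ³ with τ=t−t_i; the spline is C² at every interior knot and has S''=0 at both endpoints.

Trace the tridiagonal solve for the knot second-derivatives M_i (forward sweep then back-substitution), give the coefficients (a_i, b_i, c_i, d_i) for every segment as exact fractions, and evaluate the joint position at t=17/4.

Δ: Δ0=4, Δ1=-2, Δ2=1/3, Δ3=1
row 1: diag=10, rhs=-36; c'=3/10, d'=-18/5
row 2: denom=12−3·3/10=111/10; d'=(14−3·-18/5)/(111/10)=248/111
row 3: denom=10−3·10/37=340/37; d'=(4−3·248/111)/(340/37)=-5/17
back: M3=-5/17
back: M2=248/111−10/37·-5/17=118/51
back: M1=-18/5−3/10·118/51=-73/17
M: M0=0, M1=-73/17, M2=118/51, M3=-5/17, M4=0
seg 0: a=-4, c=M0/2=0, d=(M1−M0)/(6·2)=-73/204, b=Δ0−h0·(2M0+M1)/6=277/51
seg 1: a=4, c=M1/2=-73/34, d=(M2−M1)/(6·3)=337/918, b=Δ1−h1·(2M1+M2)/6=58/51
seg 2: a=-2, c=M2/2=59/51, d=(M3−M2)/(6·3)=-133/918, b=Δ2−h2·(2M2+M3)/6=-11/6
seg 3: a=-1, c=M3/2=-5/34, d=(M4−M3)/(6·2)=5/204, b=Δ3−h3·(2M3+M4)/6=61/51
t_q=17/4 → seg 1, τ=9/4; S=4+58/51·τ+-73/34·τ²+337/918·τ³=-281/2176

  seg 0: a=-4 b=277/51 c=0 d=-73/204
  seg 1: a=4 b=58/51 c=-73/34 d=337/918
  seg 2: a=-2 b=-11/6 c=59/51 d=-133/918
  seg 3: a=-1 b=61/51 c=-5/34 d=5/204
S(17/4) = -281/2176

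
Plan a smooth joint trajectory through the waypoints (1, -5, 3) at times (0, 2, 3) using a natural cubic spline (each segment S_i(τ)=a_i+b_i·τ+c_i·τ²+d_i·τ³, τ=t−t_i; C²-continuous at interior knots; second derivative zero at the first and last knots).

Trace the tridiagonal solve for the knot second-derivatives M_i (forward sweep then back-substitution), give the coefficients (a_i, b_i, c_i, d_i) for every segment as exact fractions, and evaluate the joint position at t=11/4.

  seg 0: a=1 b=-20/3 c=0 d=11/12
  seg 1: a=-5 b=13/3 c=11/2 d=-11/6
S(11/4) = 73/128

Δ: Δ0=-3, Δ1=8
row 1: diag=6, rhs=66; c'=1/6, d'=11
back: M1=11
M: M0=0, M1=11, M2=0
seg 0: a=1, c=M0/2=0, d=(M1−M0)/(6·2)=11/12, b=Δ0−h0·(2M0+M1)/6=-20/3
seg 1: a=-5, c=M1/2=11/2, d=(M2−M1)/(6·1)=-11/6, b=Δ1−h1·(2M1+M2)/6=13/3
t_q=11/4 → seg 1, τ=3/4; S=-5+13/3·τ+11/2·τ²+-11/6·τ³=73/128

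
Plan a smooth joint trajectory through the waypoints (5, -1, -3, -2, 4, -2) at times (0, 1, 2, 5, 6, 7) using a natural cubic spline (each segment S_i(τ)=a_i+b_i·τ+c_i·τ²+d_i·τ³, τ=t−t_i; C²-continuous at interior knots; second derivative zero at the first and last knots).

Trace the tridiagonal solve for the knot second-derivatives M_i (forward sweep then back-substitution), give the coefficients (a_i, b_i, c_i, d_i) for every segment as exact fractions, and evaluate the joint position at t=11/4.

  seg 0: a=5 b=-17345/2451 c=0 d=2639/2451
  seg 1: a=-1 b=-9428/2451 c=2639/817 d=-3391/2451
  seg 2: a=-3 b=-3767/2451 c=-752/817 d=88/171
  seg 3: a=-2 b=16753/2451 c=3032/817 d=-11143/2451
  seg 4: a=4 b=1516/2451 c=-8111/817 d=8111/2451
S(11/4) = -29107/6536

Δ: Δ0=-6, Δ1=-2, Δ2=1/3, Δ3=6, Δ4=-6
row 1: diag=4, rhs=24; c'=1/4, d'=6
row 2: denom=8−1·1/4=31/4; d'=(14−1·6)/(31/4)=32/31
row 3: denom=8−3·12/31=212/31; d'=(34−3·32/31)/(212/31)=479/106
row 4: denom=4−1·31/212=817/212; d'=(-72−1·479/106)/(817/212)=-16222/817
back: M4=-16222/817
back: M3=479/106−31/212·-16222/817=6064/817
back: M2=32/31−12/31·6064/817=-1504/817
back: M1=6−1/4·-1504/817=5278/817
M: M0=0, M1=5278/817, M2=-1504/817, M3=6064/817, M4=-16222/817, M5=0
seg 0: a=5, c=M0/2=0, d=(M1−M0)/(6·1)=2639/2451, b=Δ0−h0·(2M0+M1)/6=-17345/2451
seg 1: a=-1, c=M1/2=2639/817, d=(M2−M1)/(6·1)=-3391/2451, b=Δ1−h1·(2M1+M2)/6=-9428/2451
seg 2: a=-3, c=M2/2=-752/817, d=(M3−M2)/(6·3)=88/171, b=Δ2−h2·(2M2+M3)/6=-3767/2451
seg 3: a=-2, c=M3/2=3032/817, d=(M4−M3)/(6·1)=-11143/2451, b=Δ3−h3·(2M3+M4)/6=16753/2451
seg 4: a=4, c=M4/2=-8111/817, d=(M5−M4)/(6·1)=8111/2451, b=Δ4−h4·(2M4+M5)/6=1516/2451
t_q=11/4 → seg 2, τ=3/4; S=-3+-3767/2451·τ+-752/817·τ²+88/171·τ³=-29107/6536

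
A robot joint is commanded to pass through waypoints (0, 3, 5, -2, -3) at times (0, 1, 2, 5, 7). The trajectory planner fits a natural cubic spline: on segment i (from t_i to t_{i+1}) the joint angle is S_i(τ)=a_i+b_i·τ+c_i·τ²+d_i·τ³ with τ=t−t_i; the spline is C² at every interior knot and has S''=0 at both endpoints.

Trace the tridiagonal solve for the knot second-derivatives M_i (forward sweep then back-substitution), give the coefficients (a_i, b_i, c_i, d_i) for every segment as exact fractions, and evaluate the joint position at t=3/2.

Δ: Δ0=3, Δ1=2, Δ2=-7/3, Δ3=-1/2
row 1: diag=4, rhs=-6; c'=1/4, d'=-3/2
row 2: denom=8−1·1/4=31/4; d'=(-26−1·-3/2)/(31/4)=-98/31
row 3: denom=10−3·12/31=274/31; d'=(11−3·-98/31)/(274/31)=635/274
back: M3=635/274
back: M2=-98/31−12/31·635/274=-556/137
back: M1=-3/2−1/4·-556/137=-133/274
M: M0=0, M1=-133/274, M2=-556/137, M3=635/274, M4=0
seg 0: a=0, c=M0/2=0, d=(M1−M0)/(6·1)=-133/1644, b=Δ0−h0·(2M0+M1)/6=5065/1644
seg 1: a=3, c=M1/2=-133/548, d=(M2−M1)/(6·1)=-979/1644, b=Δ1−h1·(2M1+M2)/6=2333/822
seg 2: a=5, c=M2/2=-278/137, d=(M3−M2)/(6·3)=1747/4932, b=Δ2−h2·(2M2+M3)/6=931/1644
seg 3: a=-2, c=M3/2=635/548, d=(M4−M3)/(6·2)=-635/3288, b=Δ3−h3·(2M3+M4)/6=-1681/822
t_q=3/2 → seg 1, τ=1/2; S=3+2333/822·τ+-133/548·τ²+-979/1644·τ³=18781/4384

  seg 0: a=0 b=5065/1644 c=0 d=-133/1644
  seg 1: a=3 b=2333/822 c=-133/548 d=-979/1644
  seg 2: a=5 b=931/1644 c=-278/137 d=1747/4932
  seg 3: a=-2 b=-1681/822 c=635/548 d=-635/3288
S(3/2) = 18781/4384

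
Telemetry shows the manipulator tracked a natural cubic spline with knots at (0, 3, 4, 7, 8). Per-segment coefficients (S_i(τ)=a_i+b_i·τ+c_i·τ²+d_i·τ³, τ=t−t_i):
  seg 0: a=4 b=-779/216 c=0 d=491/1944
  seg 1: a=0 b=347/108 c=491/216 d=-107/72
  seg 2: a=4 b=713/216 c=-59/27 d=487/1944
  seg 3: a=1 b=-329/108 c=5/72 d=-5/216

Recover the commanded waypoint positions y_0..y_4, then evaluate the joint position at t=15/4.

y_0 = S_0(0) = a_0 = 4
y_1 = S_1(0) = a_1 = 0
y_2 = S_2(0) = a_2 = 4
y_3 = S_3(0) = a_3 = 1
y_4 = S_3(1) = -2
t_q=15/4 is in segment 1 (τ=3/4); S_1(τ)=14107/4608

y_0=4 y_1=0 y_2=4 y_3=1 y_4=-2
S(15/4) = 14107/4608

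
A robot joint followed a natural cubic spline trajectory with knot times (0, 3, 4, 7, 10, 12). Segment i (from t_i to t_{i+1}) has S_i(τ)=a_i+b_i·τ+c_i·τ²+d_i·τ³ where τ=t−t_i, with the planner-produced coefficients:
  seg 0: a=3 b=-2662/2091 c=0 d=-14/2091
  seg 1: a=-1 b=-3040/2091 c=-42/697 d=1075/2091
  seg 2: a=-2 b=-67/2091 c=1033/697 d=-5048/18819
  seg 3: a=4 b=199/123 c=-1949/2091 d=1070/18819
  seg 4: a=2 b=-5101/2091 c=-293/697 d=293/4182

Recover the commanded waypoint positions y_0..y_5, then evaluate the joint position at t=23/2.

y_0=3 y_1=-1 y_2=-2 y_3=4 y_4=2 y_5=-4
S(23/2) = -26415/11152

y_0 = S_0(0) = a_0 = 3
y_1 = S_1(0) = a_1 = -1
y_2 = S_2(0) = a_2 = -2
y_3 = S_3(0) = a_3 = 4
y_4 = S_4(0) = a_4 = 2
y_5 = S_4(2) = -4
t_q=23/2 is in segment 4 (τ=3/2); S_4(τ)=-26415/11152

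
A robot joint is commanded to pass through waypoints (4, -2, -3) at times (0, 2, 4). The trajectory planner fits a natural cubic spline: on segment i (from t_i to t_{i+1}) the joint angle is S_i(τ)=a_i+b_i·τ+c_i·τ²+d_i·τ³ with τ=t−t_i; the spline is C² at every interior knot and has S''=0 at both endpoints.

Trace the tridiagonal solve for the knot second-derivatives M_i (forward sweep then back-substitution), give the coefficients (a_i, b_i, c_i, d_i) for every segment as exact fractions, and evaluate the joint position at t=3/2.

  seg 0: a=4 b=-29/8 c=0 d=5/32
  seg 1: a=-2 b=-7/4 c=15/16 d=-5/32
S(3/2) = -233/256

Δ: Δ0=-3, Δ1=-1/2
row 1: diag=8, rhs=15; c'=1/4, d'=15/8
back: M1=15/8
M: M0=0, M1=15/8, M2=0
seg 0: a=4, c=M0/2=0, d=(M1−M0)/(6·2)=5/32, b=Δ0−h0·(2M0+M1)/6=-29/8
seg 1: a=-2, c=M1/2=15/16, d=(M2−M1)/(6·2)=-5/32, b=Δ1−h1·(2M1+M2)/6=-7/4
t_q=3/2 → seg 0, τ=3/2; S=4+-29/8·τ+0·τ²+5/32·τ³=-233/256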